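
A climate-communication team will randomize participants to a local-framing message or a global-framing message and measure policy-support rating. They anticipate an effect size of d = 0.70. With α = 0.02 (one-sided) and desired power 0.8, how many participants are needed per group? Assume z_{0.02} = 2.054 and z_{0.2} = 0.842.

n = 35 per group

For two independent groups with equal n: n = 2·((z_{α} + z_β) / d)².
z_{α} + z_β = 2.054 + 0.842 = 2.896.
n = 2 × (2.896 / 0.70)² = 2 × 4.137² = 2 × 17.12 = 34.2.
Round up to the next whole participant.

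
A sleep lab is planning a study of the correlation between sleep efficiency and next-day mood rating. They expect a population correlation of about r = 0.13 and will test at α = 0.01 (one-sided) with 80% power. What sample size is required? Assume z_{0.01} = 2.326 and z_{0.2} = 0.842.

n = 591

Fisher's z: C = ½·ln((1+r)/(1−r)) = ½·ln(1.2989) = 0.1307.
n = ((z_{α} + z_β)/C)² + 3.
(2.326 + 0.842) / 0.1307 = 3.168 / 0.1307 = 24.239.
n = 24.239² + 3 = 587.52 + 3 = 590.5.
Round up.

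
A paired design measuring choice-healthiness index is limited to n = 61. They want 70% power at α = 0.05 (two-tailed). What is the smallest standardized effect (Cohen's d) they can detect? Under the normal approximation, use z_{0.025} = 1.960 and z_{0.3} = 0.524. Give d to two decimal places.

d_min ≈ 0.32

For a single sample (or paired design) of n = 61: d_min = (z_{α/2} + z_β)/√n.
z-sum = 1.960 + 0.524 = 2.484.
d_min = 2.484 / √61 = 2.484 / 7.810 = 0.318.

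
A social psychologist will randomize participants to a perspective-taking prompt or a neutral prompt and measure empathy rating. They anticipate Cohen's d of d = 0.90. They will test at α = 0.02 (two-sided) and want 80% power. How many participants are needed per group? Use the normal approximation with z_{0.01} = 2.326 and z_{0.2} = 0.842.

n = 25 per group

For two independent groups with equal n: n = 2·((z_{α/2} + z_β) / d)².
z_{α/2} + z_β = 2.326 + 0.842 = 3.168.
n = 2 × (3.168 / 0.90)² = 2 × 3.520² = 2 × 12.39 = 24.8.
Round up to the next whole participant.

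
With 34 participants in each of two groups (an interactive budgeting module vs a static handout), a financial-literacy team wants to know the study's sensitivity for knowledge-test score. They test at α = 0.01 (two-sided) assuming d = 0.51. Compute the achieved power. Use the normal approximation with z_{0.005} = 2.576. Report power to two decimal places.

For two equal groups, power = Φ(d·√(n/2) − z_{α/2}).
d·√(n/2) = 0.51 × √(34/2) = 0.51 × 4.123 = 2.103.
z_β = 2.103 − 2.576 = -0.473.
Power = Φ(-0.473) = 0.318.

power ≈ 0.32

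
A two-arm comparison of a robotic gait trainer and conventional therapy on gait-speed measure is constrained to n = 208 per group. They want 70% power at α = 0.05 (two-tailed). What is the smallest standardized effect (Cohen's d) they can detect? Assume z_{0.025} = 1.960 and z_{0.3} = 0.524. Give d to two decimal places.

For two independent groups of n = 208 each: d_min = (z_{α/2} + z_β)·√(2/n).
z-sum = 1.960 + 0.524 = 2.484.
d_min = 2.484 × √(2/208) = 2.484 × 0.0981 = 0.244.

d_min ≈ 0.24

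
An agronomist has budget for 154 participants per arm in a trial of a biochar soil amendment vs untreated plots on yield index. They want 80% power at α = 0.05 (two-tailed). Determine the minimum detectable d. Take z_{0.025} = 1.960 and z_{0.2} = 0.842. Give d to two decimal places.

d_min ≈ 0.32

For two independent groups of n = 154 each: d_min = (z_{α/2} + z_β)·√(2/n).
z-sum = 1.960 + 0.842 = 2.802.
d_min = 2.802 × √(2/154) = 2.802 × 0.1140 = 0.319.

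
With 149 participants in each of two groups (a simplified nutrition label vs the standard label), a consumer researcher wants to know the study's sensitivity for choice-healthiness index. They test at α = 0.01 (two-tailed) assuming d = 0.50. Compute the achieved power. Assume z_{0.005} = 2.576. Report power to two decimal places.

For two equal groups, power = Φ(d·√(n/2) − z_{α/2}).
d·√(n/2) = 0.50 × √(149/2) = 0.50 × 8.631 = 4.316.
z_β = 4.316 − 2.576 = 1.740.
Power = Φ(1.740) = 0.959.

power ≈ 0.96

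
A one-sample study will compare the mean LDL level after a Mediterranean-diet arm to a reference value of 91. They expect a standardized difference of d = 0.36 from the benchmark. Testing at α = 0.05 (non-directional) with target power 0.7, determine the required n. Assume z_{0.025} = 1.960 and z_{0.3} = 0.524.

n = 48

For a one-sample test: n = ((z_{α/2} + z_β) / d)².
z_{α/2} + z_β = 1.960 + 0.524 = 2.484.
n = (2.484 / 0.36)² = 6.900² = 47.61.
Round up.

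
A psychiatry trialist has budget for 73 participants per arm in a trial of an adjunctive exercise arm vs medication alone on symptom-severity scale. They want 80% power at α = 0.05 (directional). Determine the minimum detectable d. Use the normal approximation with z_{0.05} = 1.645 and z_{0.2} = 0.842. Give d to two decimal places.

d_min ≈ 0.41

For two independent groups of n = 73 each: d_min = (z_{α} + z_β)·√(2/n).
z-sum = 1.645 + 0.842 = 2.487.
d_min = 2.487 × √(2/73) = 2.487 × 0.1655 = 0.412.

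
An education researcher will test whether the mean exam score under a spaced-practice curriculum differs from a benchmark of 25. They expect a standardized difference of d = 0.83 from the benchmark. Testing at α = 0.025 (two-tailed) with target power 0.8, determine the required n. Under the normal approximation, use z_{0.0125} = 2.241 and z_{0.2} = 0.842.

For a one-sample test: n = ((z_{α/2} + z_β) / d)².
z_{α/2} + z_β = 2.241 + 0.842 = 3.083.
n = (3.083 / 0.83)² = 3.714² = 13.80.
Round up.

n = 14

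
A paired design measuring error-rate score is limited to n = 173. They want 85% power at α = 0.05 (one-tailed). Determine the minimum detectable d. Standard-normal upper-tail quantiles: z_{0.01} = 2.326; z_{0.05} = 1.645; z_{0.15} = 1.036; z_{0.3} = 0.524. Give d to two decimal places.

For a single sample (or paired design) of n = 173: d_min = (z_{α} + z_β)/√n.
z-sum = 1.645 + 1.036 = 2.681.
d_min = 2.681 / √173 = 2.681 / 13.153 = 0.204.

d_min ≈ 0.20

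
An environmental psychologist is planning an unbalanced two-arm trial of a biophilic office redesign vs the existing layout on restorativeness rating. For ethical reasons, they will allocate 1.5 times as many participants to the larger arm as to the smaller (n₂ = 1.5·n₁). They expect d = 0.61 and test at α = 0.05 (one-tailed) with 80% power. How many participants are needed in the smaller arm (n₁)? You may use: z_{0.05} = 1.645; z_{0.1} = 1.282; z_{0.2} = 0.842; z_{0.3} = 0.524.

With allocation ratio k = n₂/n₁ = 1.5, Var(x̄₁−x̄₂) = σ²(1/n₁ + 1/(k·n₁)) = σ²·(k+1)/(k·n₁).
So n₁ = (1 + 1/k)·((z_{α} + z_β)/d)² = 1.667 × (2.487/0.61)².
n₁ = 1.667 × 16.62 = 27.7.
Round up: n₁ = 28, giving n₂ = 1.5 × 28 = 42.

n₁ = 28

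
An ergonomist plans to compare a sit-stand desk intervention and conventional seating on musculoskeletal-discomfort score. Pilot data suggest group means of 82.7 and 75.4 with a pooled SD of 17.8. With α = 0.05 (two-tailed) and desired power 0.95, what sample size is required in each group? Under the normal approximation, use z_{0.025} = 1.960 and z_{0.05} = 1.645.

Cohen's d = |M₁ − M₂| / SD_pooled = |82.7 − 75.4| / 17.8 = 7.3 / 17.8 = 0.410.
For two independent groups with equal n: n = 2·((z_{α/2} + z_β) / d)².
z_{α/2} + z_β = 1.960 + 1.645 = 3.605.
n = 2 × (3.605 / 0.410)² = 2 × 8.793² = 2 × 77.31 = 154.6.
Round up to the next whole participant.

n = 155 per group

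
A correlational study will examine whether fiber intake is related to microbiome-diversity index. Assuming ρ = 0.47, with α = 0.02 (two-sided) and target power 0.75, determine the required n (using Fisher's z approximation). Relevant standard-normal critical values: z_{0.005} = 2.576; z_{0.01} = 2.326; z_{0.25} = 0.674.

n = 38

Fisher's z: C = ½·ln((1+r)/(1−r)) = ½·ln(2.7736) = 0.5101.
n = ((z_{α/2} + z_β)/C)² + 3.
(2.326 + 0.674) / 0.5101 = 3.000 / 0.5101 = 5.881.
n = 5.881² + 3 = 34.59 + 3 = 37.6.
Round up.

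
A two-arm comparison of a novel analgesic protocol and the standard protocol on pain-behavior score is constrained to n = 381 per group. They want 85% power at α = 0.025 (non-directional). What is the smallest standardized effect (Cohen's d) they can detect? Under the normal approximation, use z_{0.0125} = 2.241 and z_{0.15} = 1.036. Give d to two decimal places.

For two independent groups of n = 381 each: d_min = (z_{α/2} + z_β)·√(2/n).
z-sum = 2.241 + 1.036 = 3.277.
d_min = 3.277 × √(2/381) = 3.277 × 0.0725 = 0.237.

d_min ≈ 0.24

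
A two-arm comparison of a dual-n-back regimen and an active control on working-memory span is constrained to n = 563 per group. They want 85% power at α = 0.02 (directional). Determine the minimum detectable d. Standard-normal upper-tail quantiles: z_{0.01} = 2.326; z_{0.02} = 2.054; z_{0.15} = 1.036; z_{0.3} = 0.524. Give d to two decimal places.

d_min ≈ 0.18

For two independent groups of n = 563 each: d_min = (z_{α} + z_β)·√(2/n).
z-sum = 2.054 + 1.036 = 3.090.
d_min = 3.090 × √(2/563) = 3.090 × 0.0596 = 0.184.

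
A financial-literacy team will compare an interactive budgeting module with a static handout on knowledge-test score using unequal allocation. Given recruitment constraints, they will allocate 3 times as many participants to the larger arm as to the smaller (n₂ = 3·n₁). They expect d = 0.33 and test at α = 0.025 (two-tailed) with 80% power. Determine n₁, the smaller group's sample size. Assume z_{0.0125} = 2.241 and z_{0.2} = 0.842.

n₁ = 117

With allocation ratio k = n₂/n₁ = 3, Var(x̄₁−x̄₂) = σ²(1/n₁ + 1/(k·n₁)) = σ²·(k+1)/(k·n₁).
So n₁ = (1 + 1/k)·((z_{α/2} + z_β)/d)² = 1.333 × (3.083/0.33)².
n₁ = 1.333 × 87.28 = 116.4.
Round up: n₁ = 117, giving n₂ = 3 × 117 = 351.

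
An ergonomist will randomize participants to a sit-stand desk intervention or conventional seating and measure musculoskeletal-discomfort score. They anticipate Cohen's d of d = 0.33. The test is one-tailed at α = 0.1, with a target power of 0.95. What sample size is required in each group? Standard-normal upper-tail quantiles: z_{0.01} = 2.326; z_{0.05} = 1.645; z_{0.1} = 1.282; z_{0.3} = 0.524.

For two independent groups with equal n: n = 2·((z_{α} + z_β) / d)².
z_{α} + z_β = 1.282 + 1.645 = 2.927.
n = 2 × (2.927 / 0.33)² = 2 × 8.870² = 2 × 78.67 = 157.3.
Round up to the next whole participant.

n = 158 per group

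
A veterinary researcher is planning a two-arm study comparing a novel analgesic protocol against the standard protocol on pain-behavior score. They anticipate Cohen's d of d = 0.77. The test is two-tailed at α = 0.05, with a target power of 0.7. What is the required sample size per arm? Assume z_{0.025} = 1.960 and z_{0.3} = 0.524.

For two independent groups with equal n: n = 2·((z_{α/2} + z_β) / d)².
z_{α/2} + z_β = 1.960 + 0.524 = 2.484.
n = 2 × (2.484 / 0.77)² = 2 × 3.226² = 2 × 10.41 = 20.8.
Round up to the next whole participant.

n = 21 per group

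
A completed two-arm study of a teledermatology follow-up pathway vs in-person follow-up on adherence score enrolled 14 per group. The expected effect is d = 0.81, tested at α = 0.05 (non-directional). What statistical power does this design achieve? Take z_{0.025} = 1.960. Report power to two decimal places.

power ≈ 0.57

For two equal groups, power = Φ(d·√(n/2) − z_{α/2}).
d·√(n/2) = 0.81 × √(14/2) = 0.81 × 2.646 = 2.143.
z_β = 2.143 − 1.960 = 0.183.
Power = Φ(0.183) = 0.573.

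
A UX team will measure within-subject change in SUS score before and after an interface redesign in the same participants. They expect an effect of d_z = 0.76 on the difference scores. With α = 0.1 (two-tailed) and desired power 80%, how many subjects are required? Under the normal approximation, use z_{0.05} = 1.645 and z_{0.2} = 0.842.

For a paired (one-sample on differences) test: n = ((z_{α/2} + z_β) / d)².
z_{α/2} + z_β = 1.645 + 0.842 = 2.487.
n = (2.487 / 0.76)² = 3.272² = 10.71.
Round up.

n = 11 pairs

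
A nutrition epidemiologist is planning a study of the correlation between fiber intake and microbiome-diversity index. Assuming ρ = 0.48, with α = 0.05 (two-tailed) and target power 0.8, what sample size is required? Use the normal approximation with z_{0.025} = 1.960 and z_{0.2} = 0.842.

n = 32

Fisher's z: C = ½·ln((1+r)/(1−r)) = ½·ln(2.8462) = 0.5230.
n = ((z_{α/2} + z_β)/C)² + 3.
(1.960 + 0.842) / 0.5230 = 2.802 / 0.5230 = 5.358.
n = 5.358² + 3 = 28.70 + 3 = 31.7.
Round up.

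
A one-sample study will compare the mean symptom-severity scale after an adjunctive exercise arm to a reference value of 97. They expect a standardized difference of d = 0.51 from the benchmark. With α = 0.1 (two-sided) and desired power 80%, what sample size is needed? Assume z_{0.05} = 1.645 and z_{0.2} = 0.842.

For a one-sample test: n = ((z_{α/2} + z_β) / d)².
z_{α/2} + z_β = 1.645 + 0.842 = 2.487.
n = (2.487 / 0.51)² = 4.876² = 23.78.
Round up.

n = 24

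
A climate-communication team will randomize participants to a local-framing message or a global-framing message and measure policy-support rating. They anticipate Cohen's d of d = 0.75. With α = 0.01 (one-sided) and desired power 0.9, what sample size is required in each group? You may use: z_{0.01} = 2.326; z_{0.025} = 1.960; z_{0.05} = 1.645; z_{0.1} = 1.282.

n = 47 per group

For two independent groups with equal n: n = 2·((z_{α} + z_β) / d)².
z_{α} + z_β = 2.326 + 1.282 = 3.608.
n = 2 × (3.608 / 0.75)² = 2 × 4.811² = 2 × 23.14 = 46.3.
Round up to the next whole participant.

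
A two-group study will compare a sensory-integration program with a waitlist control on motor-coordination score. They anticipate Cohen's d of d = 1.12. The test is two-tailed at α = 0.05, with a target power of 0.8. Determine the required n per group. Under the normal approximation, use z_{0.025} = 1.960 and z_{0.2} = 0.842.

For two independent groups with equal n: n = 2·((z_{α/2} + z_β) / d)².
z_{α/2} + z_β = 1.960 + 0.842 = 2.802.
n = 2 × (2.802 / 1.12)² = 2 × 2.502² = 2 × 6.26 = 12.5.
Round up to the next whole participant.

n = 13 per group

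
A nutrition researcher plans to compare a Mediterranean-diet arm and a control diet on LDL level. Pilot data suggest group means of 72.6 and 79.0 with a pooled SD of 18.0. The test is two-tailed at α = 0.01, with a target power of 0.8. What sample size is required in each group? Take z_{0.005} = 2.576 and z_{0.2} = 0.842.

Cohen's d = |M₁ − M₂| / SD_pooled = |72.6 − 79.0| / 18.0 = 6.4 / 18.0 = 0.356.
For two independent groups with equal n: n = 2·((z_{α/2} + z_β) / d)².
z_{α/2} + z_β = 2.576 + 0.842 = 3.418.
n = 2 × (3.418 / 0.356)² = 2 × 9.601² = 2 × 92.18 = 184.4.
Round up to the next whole participant.

n = 185 per group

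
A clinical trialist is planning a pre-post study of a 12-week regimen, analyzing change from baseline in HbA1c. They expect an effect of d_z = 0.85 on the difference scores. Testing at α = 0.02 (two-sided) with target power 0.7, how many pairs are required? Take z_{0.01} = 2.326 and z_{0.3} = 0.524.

n = 12 pairs

For a paired (one-sample on differences) test: n = ((z_{α/2} + z_β) / d)².
z_{α/2} + z_β = 2.326 + 0.524 = 2.850.
n = (2.850 / 0.85)² = 3.353² = 11.24.
Round up.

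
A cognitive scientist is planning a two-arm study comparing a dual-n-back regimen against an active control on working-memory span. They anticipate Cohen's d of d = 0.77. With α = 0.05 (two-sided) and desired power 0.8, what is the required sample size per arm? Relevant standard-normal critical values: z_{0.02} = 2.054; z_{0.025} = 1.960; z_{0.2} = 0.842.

For two independent groups with equal n: n = 2·((z_{α/2} + z_β) / d)².
z_{α/2} + z_β = 1.960 + 0.842 = 2.802.
n = 2 × (2.802 / 0.77)² = 2 × 3.639² = 2 × 13.24 = 26.5.
Round up to the next whole participant.

n = 27 per group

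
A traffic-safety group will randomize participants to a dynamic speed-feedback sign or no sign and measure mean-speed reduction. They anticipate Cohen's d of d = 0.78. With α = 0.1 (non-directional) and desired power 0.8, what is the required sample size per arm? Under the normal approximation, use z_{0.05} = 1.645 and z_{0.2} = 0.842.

For two independent groups with equal n: n = 2·((z_{α/2} + z_β) / d)².
z_{α/2} + z_β = 1.645 + 0.842 = 2.487.
n = 2 × (2.487 / 0.78)² = 2 × 3.188² = 2 × 10.17 = 20.3.
Round up to the next whole participant.

n = 21 per group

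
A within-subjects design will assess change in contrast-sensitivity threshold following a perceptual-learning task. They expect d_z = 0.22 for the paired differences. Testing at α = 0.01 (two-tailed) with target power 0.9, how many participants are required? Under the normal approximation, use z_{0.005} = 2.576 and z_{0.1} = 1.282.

n = 308 pairs

For a paired (one-sample on differences) test: n = ((z_{α/2} + z_β) / d)².
z_{α/2} + z_β = 2.576 + 1.282 = 3.858.
n = (3.858 / 0.22)² = 17.536² = 307.52.
Round up.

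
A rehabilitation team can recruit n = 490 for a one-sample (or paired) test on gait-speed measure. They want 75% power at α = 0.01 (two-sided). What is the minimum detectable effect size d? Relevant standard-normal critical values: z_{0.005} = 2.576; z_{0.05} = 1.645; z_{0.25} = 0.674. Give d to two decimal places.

d_min ≈ 0.15

For a single sample (or paired design) of n = 490: d_min = (z_{α/2} + z_β)/√n.
z-sum = 2.576 + 0.674 = 3.250.
d_min = 3.250 / √490 = 3.250 / 22.136 = 0.147.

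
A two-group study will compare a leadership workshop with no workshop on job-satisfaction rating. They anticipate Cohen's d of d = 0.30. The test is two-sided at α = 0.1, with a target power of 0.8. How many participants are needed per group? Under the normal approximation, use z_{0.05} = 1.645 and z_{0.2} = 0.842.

n = 138 per group

For two independent groups with equal n: n = 2·((z_{α/2} + z_β) / d)².
z_{α/2} + z_β = 1.645 + 0.842 = 2.487.
n = 2 × (2.487 / 0.30)² = 2 × 8.290² = 2 × 68.72 = 137.4.
Round up to the next whole participant.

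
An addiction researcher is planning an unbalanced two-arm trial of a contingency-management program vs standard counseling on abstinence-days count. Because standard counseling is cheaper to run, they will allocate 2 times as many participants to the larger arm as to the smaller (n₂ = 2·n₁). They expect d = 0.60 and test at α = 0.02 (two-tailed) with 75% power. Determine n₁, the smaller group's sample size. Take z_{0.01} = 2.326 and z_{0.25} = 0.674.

n₁ = 38

With allocation ratio k = n₂/n₁ = 2, Var(x̄₁−x̄₂) = σ²(1/n₁ + 1/(k·n₁)) = σ²·(k+1)/(k·n₁).
So n₁ = (1 + 1/k)·((z_{α/2} + z_β)/d)² = 1.500 × (3.000/0.60)².
n₁ = 1.500 × 25.00 = 37.5.
Round up: n₁ = 38, giving n₂ = 2 × 38 = 76.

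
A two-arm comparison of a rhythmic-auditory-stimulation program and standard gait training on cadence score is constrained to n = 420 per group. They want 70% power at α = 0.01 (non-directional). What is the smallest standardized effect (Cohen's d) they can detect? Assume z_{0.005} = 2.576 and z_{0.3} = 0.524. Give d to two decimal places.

d_min ≈ 0.21

For two independent groups of n = 420 each: d_min = (z_{α/2} + z_β)·√(2/n).
z-sum = 2.576 + 0.524 = 3.100.
d_min = 3.100 × √(2/420) = 3.100 × 0.0690 = 0.214.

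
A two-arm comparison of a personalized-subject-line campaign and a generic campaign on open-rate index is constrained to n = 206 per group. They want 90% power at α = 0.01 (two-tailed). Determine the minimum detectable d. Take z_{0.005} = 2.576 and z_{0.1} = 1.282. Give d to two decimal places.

d_min ≈ 0.38

For two independent groups of n = 206 each: d_min = (z_{α/2} + z_β)·√(2/n).
z-sum = 2.576 + 1.282 = 3.858.
d_min = 3.858 × √(2/206) = 3.858 × 0.0985 = 0.380.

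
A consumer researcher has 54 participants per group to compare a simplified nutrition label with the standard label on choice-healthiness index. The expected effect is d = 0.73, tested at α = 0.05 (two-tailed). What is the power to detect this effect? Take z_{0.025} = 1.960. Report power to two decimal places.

For two equal groups, power = Φ(d·√(n/2) − z_{α/2}).
d·√(n/2) = 0.73 × √(54/2) = 0.73 × 5.196 = 3.793.
z_β = 3.793 − 1.960 = 1.833.
Power = Φ(1.833) = 0.967.

power ≈ 0.97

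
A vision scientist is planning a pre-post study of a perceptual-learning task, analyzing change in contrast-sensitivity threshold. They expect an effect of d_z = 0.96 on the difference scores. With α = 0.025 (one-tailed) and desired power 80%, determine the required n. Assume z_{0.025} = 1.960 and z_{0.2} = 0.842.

n = 9 pairs

For a paired (one-sample on differences) test: n = ((z_{α} + z_β) / d)².
z_{α} + z_β = 1.960 + 0.842 = 2.802.
n = (2.802 / 0.96)² = 2.919² = 8.52.
Round up.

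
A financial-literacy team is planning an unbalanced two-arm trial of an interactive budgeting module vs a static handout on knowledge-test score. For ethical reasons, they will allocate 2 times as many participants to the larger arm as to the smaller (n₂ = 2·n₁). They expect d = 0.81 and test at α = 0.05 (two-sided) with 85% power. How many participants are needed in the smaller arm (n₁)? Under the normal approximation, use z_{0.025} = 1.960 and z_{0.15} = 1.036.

With allocation ratio k = n₂/n₁ = 2, Var(x̄₁−x̄₂) = σ²(1/n₁ + 1/(k·n₁)) = σ²·(k+1)/(k·n₁).
So n₁ = (1 + 1/k)·((z_{α/2} + z_β)/d)² = 1.500 × (2.996/0.81)².
n₁ = 1.500 × 13.68 = 20.5.
Round up: n₁ = 21, giving n₂ = 2 × 21 = 42.

n₁ = 21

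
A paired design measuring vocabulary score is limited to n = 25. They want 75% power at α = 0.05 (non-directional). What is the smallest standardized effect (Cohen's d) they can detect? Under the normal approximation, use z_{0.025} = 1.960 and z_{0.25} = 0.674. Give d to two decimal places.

For a single sample (or paired design) of n = 25: d_min = (z_{α/2} + z_β)/√n.
z-sum = 1.960 + 0.674 = 2.634.
d_min = 2.634 / √25 = 2.634 / 5.000 = 0.527.

d_min ≈ 0.53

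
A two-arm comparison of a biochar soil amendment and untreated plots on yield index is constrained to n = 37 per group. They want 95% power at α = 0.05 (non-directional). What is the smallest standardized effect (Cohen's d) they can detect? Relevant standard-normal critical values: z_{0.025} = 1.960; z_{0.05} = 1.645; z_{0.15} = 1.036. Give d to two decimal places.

For two independent groups of n = 37 each: d_min = (z_{α/2} + z_β)·√(2/n).
z-sum = 1.960 + 1.645 = 3.605.
d_min = 3.605 × √(2/37) = 3.605 × 0.2325 = 0.838.

d_min ≈ 0.84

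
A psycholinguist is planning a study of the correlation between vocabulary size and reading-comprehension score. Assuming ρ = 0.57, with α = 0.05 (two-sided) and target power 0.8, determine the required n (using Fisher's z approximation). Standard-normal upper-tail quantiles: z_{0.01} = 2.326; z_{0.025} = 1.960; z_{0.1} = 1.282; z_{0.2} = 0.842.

Fisher's z: C = ½·ln((1+r)/(1−r)) = ½·ln(3.6512) = 0.6475.
n = ((z_{α/2} + z_β)/C)² + 3.
(1.960 + 0.842) / 0.6475 = 2.802 / 0.6475 = 4.327.
n = 4.327² + 3 = 18.73 + 3 = 21.7.
Round up.

n = 22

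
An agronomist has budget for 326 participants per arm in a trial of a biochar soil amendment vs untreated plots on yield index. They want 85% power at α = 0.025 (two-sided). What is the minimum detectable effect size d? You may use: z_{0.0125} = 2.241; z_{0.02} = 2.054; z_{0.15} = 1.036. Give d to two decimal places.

For two independent groups of n = 326 each: d_min = (z_{α/2} + z_β)·√(2/n).
z-sum = 2.241 + 1.036 = 3.277.
d_min = 3.277 × √(2/326) = 3.277 × 0.0783 = 0.257.

d_min ≈ 0.26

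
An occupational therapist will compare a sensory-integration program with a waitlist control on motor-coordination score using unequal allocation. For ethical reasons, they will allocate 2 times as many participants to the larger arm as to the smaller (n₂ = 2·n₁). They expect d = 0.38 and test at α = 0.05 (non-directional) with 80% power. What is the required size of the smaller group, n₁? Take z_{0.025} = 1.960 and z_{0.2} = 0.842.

With allocation ratio k = n₂/n₁ = 2, Var(x̄₁−x̄₂) = σ²(1/n₁ + 1/(k·n₁)) = σ²·(k+1)/(k·n₁).
So n₁ = (1 + 1/k)·((z_{α/2} + z_β)/d)² = 1.500 × (2.802/0.38)².
n₁ = 1.500 × 54.37 = 81.6.
Round up: n₁ = 82, giving n₂ = 2 × 82 = 164.

n₁ = 82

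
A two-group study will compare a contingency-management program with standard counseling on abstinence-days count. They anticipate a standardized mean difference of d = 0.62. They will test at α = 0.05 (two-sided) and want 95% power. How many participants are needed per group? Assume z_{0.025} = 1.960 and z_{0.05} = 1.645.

n = 68 per group

For two independent groups with equal n: n = 2·((z_{α/2} + z_β) / d)².
z_{α/2} + z_β = 1.960 + 1.645 = 3.605.
n = 2 × (3.605 / 0.62)² = 2 × 5.815² = 2 × 33.81 = 67.6.
Round up to the next whole participant.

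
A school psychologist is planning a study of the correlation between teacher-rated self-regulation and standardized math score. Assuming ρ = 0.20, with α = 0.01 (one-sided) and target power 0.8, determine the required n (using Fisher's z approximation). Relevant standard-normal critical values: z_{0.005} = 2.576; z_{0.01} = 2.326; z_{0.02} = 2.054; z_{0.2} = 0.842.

Fisher's z: C = ½·ln((1+r)/(1−r)) = ½·ln(1.5000) = 0.2027.
n = ((z_{α} + z_β)/C)² + 3.
(2.326 + 0.842) / 0.2027 = 3.168 / 0.2027 = 15.629.
n = 15.629² + 3 = 244.27 + 3 = 247.3.
Round up.

n = 248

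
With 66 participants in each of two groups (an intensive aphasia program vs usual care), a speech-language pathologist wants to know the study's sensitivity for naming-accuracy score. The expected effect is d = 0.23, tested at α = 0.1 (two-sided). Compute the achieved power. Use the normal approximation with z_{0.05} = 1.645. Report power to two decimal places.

power ≈ 0.37

For two equal groups, power = Φ(d·√(n/2) − z_{α/2}).
d·√(n/2) = 0.23 × √(66/2) = 0.23 × 5.745 = 1.321.
z_β = 1.321 − 1.645 = -0.324.
Power = Φ(-0.324) = 0.373.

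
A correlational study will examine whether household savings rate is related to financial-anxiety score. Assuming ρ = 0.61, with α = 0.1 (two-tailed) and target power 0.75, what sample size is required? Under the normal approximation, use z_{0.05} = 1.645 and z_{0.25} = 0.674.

Fisher's z: C = ½·ln((1+r)/(1−r)) = ½·ln(4.1282) = 0.7089.
n = ((z_{α/2} + z_β)/C)² + 3.
(1.645 + 0.674) / 0.7089 = 2.319 / 0.7089 = 3.271.
n = 3.271² + 3 = 10.70 + 3 = 13.7.
Round up.

n = 14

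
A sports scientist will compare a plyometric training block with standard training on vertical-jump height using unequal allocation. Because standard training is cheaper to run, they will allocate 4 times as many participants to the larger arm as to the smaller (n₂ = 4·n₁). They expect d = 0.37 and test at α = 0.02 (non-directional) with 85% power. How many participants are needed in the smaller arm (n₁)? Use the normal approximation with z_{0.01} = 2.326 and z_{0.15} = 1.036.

n₁ = 104

With allocation ratio k = n₂/n₁ = 4, Var(x̄₁−x̄₂) = σ²(1/n₁ + 1/(k·n₁)) = σ²·(k+1)/(k·n₁).
So n₁ = (1 + 1/k)·((z_{α/2} + z_β)/d)² = 1.250 × (3.362/0.37)².
n₁ = 1.250 × 82.56 = 103.2.
Round up: n₁ = 104, giving n₂ = 4 × 104 = 416.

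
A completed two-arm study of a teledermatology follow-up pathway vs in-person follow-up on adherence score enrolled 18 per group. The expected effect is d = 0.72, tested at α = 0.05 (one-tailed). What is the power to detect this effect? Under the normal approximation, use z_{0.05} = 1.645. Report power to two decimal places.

power ≈ 0.70

For two equal groups, power = Φ(d·√(n/2) − z_{α}).
d·√(n/2) = 0.72 × √(18/2) = 0.72 × 3.000 = 2.160.
z_β = 2.160 − 1.645 = 0.515.
Power = Φ(0.515) = 0.697.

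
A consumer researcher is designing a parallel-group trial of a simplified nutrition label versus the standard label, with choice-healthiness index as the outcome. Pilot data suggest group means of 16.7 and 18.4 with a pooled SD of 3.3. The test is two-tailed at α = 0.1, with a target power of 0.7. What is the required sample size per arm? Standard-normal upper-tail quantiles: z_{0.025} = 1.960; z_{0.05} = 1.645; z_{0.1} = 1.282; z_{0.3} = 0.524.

n = 36 per group

Cohen's d = |M₁ − M₂| / SD_pooled = |16.7 − 18.4| / 3.3 = 1.7 / 3.3 = 0.515.
For two independent groups with equal n: n = 2·((z_{α/2} + z_β) / d)².
z_{α/2} + z_β = 1.645 + 0.524 = 2.169.
n = 2 × (2.169 / 0.515)² = 2 × 4.212² = 2 × 17.74 = 35.5.
Round up to the next whole participant.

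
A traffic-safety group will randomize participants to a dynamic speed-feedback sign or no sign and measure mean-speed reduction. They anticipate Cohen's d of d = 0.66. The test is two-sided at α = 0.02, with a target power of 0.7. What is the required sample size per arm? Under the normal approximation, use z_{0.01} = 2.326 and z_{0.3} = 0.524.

For two independent groups with equal n: n = 2·((z_{α/2} + z_β) / d)².
z_{α/2} + z_β = 2.326 + 0.524 = 2.850.
n = 2 × (2.850 / 0.66)² = 2 × 4.318² = 2 × 18.65 = 37.3.
Round up to the next whole participant.

n = 38 per group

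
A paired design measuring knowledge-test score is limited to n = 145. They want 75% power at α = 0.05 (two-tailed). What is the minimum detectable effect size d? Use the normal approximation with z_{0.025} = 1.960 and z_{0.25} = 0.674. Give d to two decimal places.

d_min ≈ 0.22

For a single sample (or paired design) of n = 145: d_min = (z_{α/2} + z_β)/√n.
z-sum = 1.960 + 0.674 = 2.634.
d_min = 2.634 / √145 = 2.634 / 12.042 = 0.219.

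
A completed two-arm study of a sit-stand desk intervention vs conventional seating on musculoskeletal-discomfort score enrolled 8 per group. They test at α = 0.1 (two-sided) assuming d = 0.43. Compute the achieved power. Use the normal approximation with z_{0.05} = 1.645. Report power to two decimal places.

For two equal groups, power = Φ(d·√(n/2) − z_{α/2}).
d·√(n/2) = 0.43 × √(8/2) = 0.43 × 2.000 = 0.860.
z_β = 0.860 − 1.645 = -0.785.
Power = Φ(-0.785) = 0.216.

power ≈ 0.22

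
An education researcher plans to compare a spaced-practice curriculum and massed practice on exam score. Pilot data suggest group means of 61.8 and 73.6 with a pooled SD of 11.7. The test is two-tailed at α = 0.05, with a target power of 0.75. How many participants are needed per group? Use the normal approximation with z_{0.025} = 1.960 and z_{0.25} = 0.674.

n = 14 per group

Cohen's d = |M₁ − M₂| / SD_pooled = |61.8 − 73.6| / 11.7 = 11.8 / 11.7 = 1.009.
For two independent groups with equal n: n = 2·((z_{α/2} + z_β) / d)².
z_{α/2} + z_β = 1.960 + 0.674 = 2.634.
n = 2 × (2.634 / 1.009)² = 2 × 2.611² = 2 × 6.81 = 13.6.
Round up to the next whole participant.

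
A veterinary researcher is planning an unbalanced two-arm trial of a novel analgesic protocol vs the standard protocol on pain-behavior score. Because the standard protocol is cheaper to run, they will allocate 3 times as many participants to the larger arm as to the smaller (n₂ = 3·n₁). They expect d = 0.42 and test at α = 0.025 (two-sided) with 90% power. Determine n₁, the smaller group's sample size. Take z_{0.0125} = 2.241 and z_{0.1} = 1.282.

n₁ = 94

With allocation ratio k = n₂/n₁ = 3, Var(x̄₁−x̄₂) = σ²(1/n₁ + 1/(k·n₁)) = σ²·(k+1)/(k·n₁).
So n₁ = (1 + 1/k)·((z_{α/2} + z_β)/d)² = 1.333 × (3.523/0.42)².
n₁ = 1.333 × 70.36 = 93.8.
Round up: n₁ = 94, giving n₂ = 3 × 94 = 282.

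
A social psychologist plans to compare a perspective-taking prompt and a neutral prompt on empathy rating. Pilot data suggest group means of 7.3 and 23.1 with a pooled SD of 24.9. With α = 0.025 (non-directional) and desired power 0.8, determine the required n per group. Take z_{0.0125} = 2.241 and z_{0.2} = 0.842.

n = 48 per group

Cohen's d = |M₁ − M₂| / SD_pooled = |7.3 − 23.1| / 24.9 = 15.8 / 24.9 = 0.635.
For two independent groups with equal n: n = 2·((z_{α/2} + z_β) / d)².
z_{α/2} + z_β = 2.241 + 0.842 = 3.083.
n = 2 × (3.083 / 0.635)² = 2 × 4.855² = 2 × 23.57 = 47.1.
Round up to the next whole participant.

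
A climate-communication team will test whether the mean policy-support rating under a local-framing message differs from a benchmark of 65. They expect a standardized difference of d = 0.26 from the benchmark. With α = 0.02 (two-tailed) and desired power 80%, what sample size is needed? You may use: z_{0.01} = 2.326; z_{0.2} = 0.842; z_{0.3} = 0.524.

For a one-sample test: n = ((z_{α/2} + z_β) / d)².
z_{α/2} + z_β = 2.326 + 0.842 = 3.168.
n = (3.168 / 0.26)² = 12.185² = 148.46.
Round up.

n = 149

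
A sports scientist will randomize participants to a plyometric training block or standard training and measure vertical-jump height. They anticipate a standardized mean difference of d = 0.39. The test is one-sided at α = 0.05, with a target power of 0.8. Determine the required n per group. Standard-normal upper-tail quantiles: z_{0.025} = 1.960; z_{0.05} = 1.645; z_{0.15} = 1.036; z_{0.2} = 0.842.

For two independent groups with equal n: n = 2·((z_{α} + z_β) / d)².
z_{α} + z_β = 1.645 + 0.842 = 2.487.
n = 2 × (2.487 / 0.39)² = 2 × 6.377² = 2 × 40.67 = 81.3.
Round up to the next whole participant.

n = 82 per group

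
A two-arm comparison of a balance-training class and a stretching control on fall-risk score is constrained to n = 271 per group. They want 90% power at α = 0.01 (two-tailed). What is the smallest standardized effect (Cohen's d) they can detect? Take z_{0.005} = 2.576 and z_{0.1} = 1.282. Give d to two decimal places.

d_min ≈ 0.33

For two independent groups of n = 271 each: d_min = (z_{α/2} + z_β)·√(2/n).
z-sum = 2.576 + 1.282 = 3.858.
d_min = 3.858 × √(2/271) = 3.858 × 0.0859 = 0.331.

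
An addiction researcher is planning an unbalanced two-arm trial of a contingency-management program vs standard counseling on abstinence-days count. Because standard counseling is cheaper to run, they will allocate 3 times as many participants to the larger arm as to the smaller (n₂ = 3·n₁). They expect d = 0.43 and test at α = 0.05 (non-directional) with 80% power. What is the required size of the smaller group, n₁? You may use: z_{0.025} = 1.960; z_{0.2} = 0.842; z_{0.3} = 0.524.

n₁ = 57

With allocation ratio k = n₂/n₁ = 3, Var(x̄₁−x̄₂) = σ²(1/n₁ + 1/(k·n₁)) = σ²·(k+1)/(k·n₁).
So n₁ = (1 + 1/k)·((z_{α/2} + z_β)/d)² = 1.333 × (2.802/0.43)².
n₁ = 1.333 × 42.46 = 56.6.
Round up: n₁ = 57, giving n₂ = 3 × 57 = 171.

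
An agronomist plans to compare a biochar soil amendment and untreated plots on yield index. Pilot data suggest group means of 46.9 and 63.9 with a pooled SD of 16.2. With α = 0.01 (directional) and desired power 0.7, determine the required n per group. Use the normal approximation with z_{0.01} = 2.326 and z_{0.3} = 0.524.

Cohen's d = |M₁ − M₂| / SD_pooled = |46.9 − 63.9| / 16.2 = 17.0 / 16.2 = 1.049.
For two independent groups with equal n: n = 2·((z_{α} + z_β) / d)².
z_{α} + z_β = 2.326 + 0.524 = 2.850.
n = 2 × (2.850 / 1.049)² = 2 × 2.717² = 2 × 7.38 = 14.8.
Round up to the next whole participant.

n = 15 per group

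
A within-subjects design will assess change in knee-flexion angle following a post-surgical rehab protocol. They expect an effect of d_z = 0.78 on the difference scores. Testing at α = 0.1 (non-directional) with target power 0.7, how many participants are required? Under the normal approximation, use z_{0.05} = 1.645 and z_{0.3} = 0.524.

For a paired (one-sample on differences) test: n = ((z_{α/2} + z_β) / d)².
z_{α/2} + z_β = 1.645 + 0.524 = 2.169.
n = (2.169 / 0.78)² = 2.781² = 7.73.
Round up.

n = 8 pairs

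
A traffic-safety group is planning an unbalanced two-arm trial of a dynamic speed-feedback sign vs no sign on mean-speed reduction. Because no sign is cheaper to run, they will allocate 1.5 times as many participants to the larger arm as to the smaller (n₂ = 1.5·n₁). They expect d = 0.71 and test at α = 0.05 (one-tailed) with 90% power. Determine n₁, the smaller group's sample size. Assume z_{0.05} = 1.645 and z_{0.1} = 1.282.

n₁ = 29

With allocation ratio k = n₂/n₁ = 1.5, Var(x̄₁−x̄₂) = σ²(1/n₁ + 1/(k·n₁)) = σ²·(k+1)/(k·n₁).
So n₁ = (1 + 1/k)·((z_{α} + z_β)/d)² = 1.667 × (2.927/0.71)².
n₁ = 1.667 × 17.00 = 28.3.
Round up: n₁ = 29, giving n₂ = ⌈1.5 × 29⌉ = ⌈43.5⌉ = 44.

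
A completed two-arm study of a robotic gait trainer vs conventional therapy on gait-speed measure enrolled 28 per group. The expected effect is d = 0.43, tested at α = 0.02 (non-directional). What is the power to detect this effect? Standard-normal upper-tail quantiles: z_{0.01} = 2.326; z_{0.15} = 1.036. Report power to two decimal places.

For two equal groups, power = Φ(d·√(n/2) − z_{α/2}).
d·√(n/2) = 0.43 × √(28/2) = 0.43 × 3.742 = 1.609.
z_β = 1.609 − 2.326 = -0.717.
Power = Φ(-0.717) = 0.237.

power ≈ 0.24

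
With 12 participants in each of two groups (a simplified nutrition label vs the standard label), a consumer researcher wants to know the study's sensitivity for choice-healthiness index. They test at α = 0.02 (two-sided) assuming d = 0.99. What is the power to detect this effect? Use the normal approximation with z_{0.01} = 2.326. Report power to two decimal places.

power ≈ 0.54

For two equal groups, power = Φ(d·√(n/2) − z_{α/2}).
d·√(n/2) = 0.99 × √(12/2) = 0.99 × 2.449 = 2.425.
z_β = 2.425 − 2.326 = 0.099.
Power = Φ(0.099) = 0.539.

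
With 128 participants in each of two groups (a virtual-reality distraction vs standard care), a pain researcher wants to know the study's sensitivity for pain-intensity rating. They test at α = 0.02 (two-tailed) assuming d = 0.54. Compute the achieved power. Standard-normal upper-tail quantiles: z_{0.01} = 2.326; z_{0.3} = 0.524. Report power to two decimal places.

For two equal groups, power = Φ(d·√(n/2) − z_{α/2}).
d·√(n/2) = 0.54 × √(128/2) = 0.54 × 8.000 = 4.320.
z_β = 4.320 − 2.326 = 1.994.
Power = Φ(1.994) = 0.977.

power ≈ 0.98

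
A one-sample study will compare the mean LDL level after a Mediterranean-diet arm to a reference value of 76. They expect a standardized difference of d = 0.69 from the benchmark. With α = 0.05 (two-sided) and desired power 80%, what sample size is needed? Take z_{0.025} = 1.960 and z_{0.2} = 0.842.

n = 17

For a one-sample test: n = ((z_{α/2} + z_β) / d)².
z_{α/2} + z_β = 1.960 + 0.842 = 2.802.
n = (2.802 / 0.69)² = 4.061² = 16.49.
Round up.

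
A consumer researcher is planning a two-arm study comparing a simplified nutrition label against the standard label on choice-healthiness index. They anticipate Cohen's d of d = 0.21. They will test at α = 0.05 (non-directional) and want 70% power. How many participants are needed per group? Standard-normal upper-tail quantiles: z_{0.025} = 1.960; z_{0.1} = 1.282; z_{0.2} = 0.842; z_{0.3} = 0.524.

For two independent groups with equal n: n = 2·((z_{α/2} + z_β) / d)².
z_{α/2} + z_β = 1.960 + 0.524 = 2.484.
n = 2 × (2.484 / 0.21)² = 2 × 11.829² = 2 × 139.92 = 279.8.
Round up to the next whole participant.

n = 280 per group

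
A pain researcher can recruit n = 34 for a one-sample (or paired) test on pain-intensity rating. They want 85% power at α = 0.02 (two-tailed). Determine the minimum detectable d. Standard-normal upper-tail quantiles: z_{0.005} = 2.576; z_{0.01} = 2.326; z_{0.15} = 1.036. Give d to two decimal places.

For a single sample (or paired design) of n = 34: d_min = (z_{α/2} + z_β)/√n.
z-sum = 2.326 + 1.036 = 3.362.
d_min = 3.362 / √34 = 3.362 / 5.831 = 0.577.

d_min ≈ 0.58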